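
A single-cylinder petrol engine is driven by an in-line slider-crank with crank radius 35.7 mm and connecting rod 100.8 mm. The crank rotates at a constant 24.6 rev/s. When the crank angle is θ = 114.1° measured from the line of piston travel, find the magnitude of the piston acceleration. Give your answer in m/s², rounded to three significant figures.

555

ω = 2π·24.6 = 154.6 rad/s
x(θ) = r cosθ + √(L² − r² sin²θ); with ω constant, a = ω²·d²x/dθ².
d²x/dθ² = −r cosθ − r²(cos2θ)/√u − r⁴ sin²2θ/(4u^{3/2}),  u = L² − r² sin²θ = 0.00909865 m².
Substituting r = 0.0357 m, L = 0.1008 m, θ = 114.1°: d²x/dθ² = +0.023223 m.
a = ω²·d²x/dθ² = (154.6)²·(+0.023223) = +554.82 m/s²;  |a| = 554.82 m/s².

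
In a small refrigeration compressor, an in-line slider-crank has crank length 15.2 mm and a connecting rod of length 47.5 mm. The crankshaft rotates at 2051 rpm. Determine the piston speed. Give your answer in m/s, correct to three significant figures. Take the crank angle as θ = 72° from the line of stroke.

ω = 2π·2051/60 = 214.8 rad/s
For an in-line slider-crank, x = r cosθ + √(L² − r² sin²θ), so v = −rω sinθ·[1 + r cosθ/√(L² − r² sin²θ)].
With r = 0.0152 m, L = 0.0475 m, θ = 72°: √(L² − r² sin²θ) = 0.045247 m.
v = −0.0152·214.8·0.95106·[1 + 0.0152·0.30902/0.045247] = -3.4272 m/s.
|v| = 3.4272 m/s.

3.43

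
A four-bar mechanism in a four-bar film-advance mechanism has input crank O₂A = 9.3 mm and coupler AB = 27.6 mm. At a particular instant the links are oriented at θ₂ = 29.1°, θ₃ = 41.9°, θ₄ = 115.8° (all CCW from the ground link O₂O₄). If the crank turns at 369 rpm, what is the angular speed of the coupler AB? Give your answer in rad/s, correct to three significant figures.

ω₂ = 38.64 rad/s (from 369 rpm).
Differentiating the loop-closure r₂e^{iθ₂}+r₃e^{iθ₃}=r₁+r₄e^{iθ₄} gives r₂ω₂e^{iθ₂}+r₃ω₃e^{iθ₃}=r₄ω₄e^{iθ₄}.
Eliminating the other unknown: ω₃ = r₂ω₂ sin(θ₄−θ₂) / [r₃ sin(θ₃−θ₄)].
Numerator sine = +0.99834; denominator sine = -0.96078.
Result = 0.0093·38.64·(+0.99834) / (0.0276·(-0.96078)) = -13.53 rad/s; magnitude 13.53 rad/s.

13.5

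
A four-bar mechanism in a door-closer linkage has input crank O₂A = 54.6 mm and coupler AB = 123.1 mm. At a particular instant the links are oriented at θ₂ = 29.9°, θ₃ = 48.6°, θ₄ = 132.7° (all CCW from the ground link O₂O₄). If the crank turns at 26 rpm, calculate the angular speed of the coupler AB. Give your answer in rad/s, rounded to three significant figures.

1.18

ω₂ = 2.723 rad/s (from 26 rpm).
Differentiating the loop-closure r₂e^{iθ₂}+r₃e^{iθ₃}=r₁+r₄e^{iθ₄} gives r₂ω₂e^{iθ₂}+r₃ω₃e^{iθ₃}=r₄ω₄e^{iθ₄}.
Eliminating the other unknown: ω₃ = r₂ω₂ sin(θ₄−θ₂) / [r₃ sin(θ₃−θ₄)].
Numerator sine = +0.97515; denominator sine = -0.99470.
Result = 0.0546·2.723·(+0.97515) / (0.1231·(-0.99470)) = -1.1839 rad/s; magnitude 1.1839 rad/s.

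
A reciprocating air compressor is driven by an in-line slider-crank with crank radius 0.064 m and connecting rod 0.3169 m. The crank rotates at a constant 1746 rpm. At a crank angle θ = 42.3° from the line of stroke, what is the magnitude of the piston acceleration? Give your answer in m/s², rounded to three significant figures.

ω = 2π·1746/60 = 182.8 rad/s
x(θ) = r cosθ + √(L² − r² sin²θ); with ω constant, a = ω²·d²x/dθ².
d²x/dθ² = −r cosθ − r²(cos2θ)/√u − r⁴ sin²2θ/(4u^{3/2}),  u = L² − r² sin²θ = 0.0985703 m².
Substituting r = 0.064 m, L = 0.3169 m, θ = 42.3°: d²x/dθ² = -0.048698 m.
a = ω²·d²x/dθ² = (182.8)²·(-0.048698) = -1628 m/s²;  |a| = 1628 m/s².

1630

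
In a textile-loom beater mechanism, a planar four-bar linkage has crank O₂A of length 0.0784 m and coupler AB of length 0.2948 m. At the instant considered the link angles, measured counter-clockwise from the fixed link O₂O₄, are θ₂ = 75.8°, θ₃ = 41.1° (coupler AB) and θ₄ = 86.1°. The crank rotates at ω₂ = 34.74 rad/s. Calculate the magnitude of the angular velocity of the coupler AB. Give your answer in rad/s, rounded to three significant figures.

2.34

ω₂ = 34.74 rad/s
Differentiating the loop-closure r₂e^{iθ₂}+r₃e^{iθ₃}=r₁+r₄e^{iθ₄} gives r₂ω₂e^{iθ₂}+r₃ω₃e^{iθ₃}=r₄ω₄e^{iθ₄}.
Eliminating the other unknown: ω₃ = r₂ω₂ sin(θ₄−θ₂) / [r₃ sin(θ₃−θ₄)].
Numerator sine = +0.17880; denominator sine = -0.70711.
Result = 0.0784·34.74·(+0.17880) / (0.2948·(-0.70711)) = -2.3362 rad/s; magnitude 2.3362 rad/s.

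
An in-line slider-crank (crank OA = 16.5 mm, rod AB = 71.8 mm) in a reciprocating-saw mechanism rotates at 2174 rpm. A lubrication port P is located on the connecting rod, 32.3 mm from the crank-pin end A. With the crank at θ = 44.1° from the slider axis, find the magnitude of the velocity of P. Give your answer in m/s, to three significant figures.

ω = 227.7 rad/s.  Crank-pin speed |V_A| = rω = 3.7564 m/s, perpendicular to OA.
Rod angle: sinφ = −(r/L) sinθ ⇒ φ = -9.202°; ω_rod = −rω cosθ/√(L²−r²sin²θ) = -38.06 rad/s.
V_P = V_A + ω_rod × AP, with AP = 0.0323 m along the rod.
Components: V_Px = −rω sinθ − a·ω_rod·sinφ = -2.8107 m/s;  V_Py = rω cosθ + a·ω_rod·cosφ = +1.484 m/s.
|V_P| = √(V_Px² + V_Py²) = 3.1785 m/s.

3.18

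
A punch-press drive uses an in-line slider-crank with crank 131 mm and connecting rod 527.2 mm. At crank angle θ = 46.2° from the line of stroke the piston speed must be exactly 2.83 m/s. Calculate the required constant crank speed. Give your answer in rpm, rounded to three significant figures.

243

For an in-line slider-crank, |v_piston| = rω|sinθ|·[1 + r cosθ/√(L² − r² sin²θ)].
With r = 0.131 m, L = 0.5272 m, θ = 46.2°: the bracketed kinematic factor |dx/dθ| = 0.11108 m.
ω = v/|dx/dθ| = 2.83/0.11108 = 25.477 rad/s.
N = 60ω/(2π) = 243.29 rpm.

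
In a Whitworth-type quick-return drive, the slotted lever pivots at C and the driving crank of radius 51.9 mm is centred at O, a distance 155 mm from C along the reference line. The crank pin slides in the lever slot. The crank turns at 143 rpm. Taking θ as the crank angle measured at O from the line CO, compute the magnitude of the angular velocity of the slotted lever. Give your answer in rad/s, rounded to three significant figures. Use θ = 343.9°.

ω = 14.97 rad/s (from 143 rpm).
Crank pin A relative to C: A = (d + r cosθ, r sinθ); lever angle φ = atan2(r sinθ, d + r cosθ).
Differentiating tanφ: φ̇ = rω(d cosθ + r)/(d² + r² + 2dr cosθ).
d² + r² + 2dr cosθ = |CA|² = 0.0421766 m²;  d cosθ + r = +0.20082 m.
|ω_lever| = |0.0519·14.97·+0.20082| / 0.0421766 = 3.7006 rad/s.

3.70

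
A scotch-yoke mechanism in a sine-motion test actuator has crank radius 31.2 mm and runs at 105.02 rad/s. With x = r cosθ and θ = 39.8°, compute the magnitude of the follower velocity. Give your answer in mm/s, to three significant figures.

2100

ω = 105 rad/s
x = r cosθ ⇒ ẋ = −rω sinθ.
|v| = rω|sinθ| = 0.0312·105·|sin 39.8°| = 2.0974 m/s = 2097.4 mm/s.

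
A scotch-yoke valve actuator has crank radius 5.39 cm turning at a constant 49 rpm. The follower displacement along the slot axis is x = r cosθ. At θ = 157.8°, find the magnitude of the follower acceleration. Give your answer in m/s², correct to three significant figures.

1.31

ω = 5.131 rad/s (from 49 rpm).
x = r cosθ ⇒ ẍ = −rω² cosθ (ω constant).
|a| = rω²|cosθ| = 0.0539·(5.131)²·|cos 157.8°| = 1.314 m/s².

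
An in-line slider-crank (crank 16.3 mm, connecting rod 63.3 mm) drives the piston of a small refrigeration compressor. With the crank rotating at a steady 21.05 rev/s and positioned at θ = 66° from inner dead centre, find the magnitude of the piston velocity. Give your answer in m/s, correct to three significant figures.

2.18

ω = 2π·21.1 = 132.3 rad/s
For an in-line slider-crank, x = r cosθ + √(L² − r² sin²θ), so v = −rω sinθ·[1 + r cosθ/√(L² − r² sin²θ)].
With r = 0.0163 m, L = 0.0633 m, θ = 66°: √(L² − r² sin²θ) = 0.061524 m.
v = −0.0163·132.3·0.91355·[1 + 0.0163·0.40674/0.061524] = -2.1817 m/s.
|v| = 2.1817 m/s.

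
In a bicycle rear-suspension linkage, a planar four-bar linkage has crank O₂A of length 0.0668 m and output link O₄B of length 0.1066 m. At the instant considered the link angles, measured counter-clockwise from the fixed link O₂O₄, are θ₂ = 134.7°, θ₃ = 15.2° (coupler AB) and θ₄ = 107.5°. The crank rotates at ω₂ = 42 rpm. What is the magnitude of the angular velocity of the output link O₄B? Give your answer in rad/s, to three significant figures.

2.40

ω₂ = 4.398 rad/s (from 42 rpm).
Differentiating the loop-closure r₂e^{iθ₂}+r₃e^{iθ₃}=r₁+r₄e^{iθ₄} gives r₂ω₂e^{iθ₂}+r₃ω₃e^{iθ₃}=r₄ω₄e^{iθ₄}.
Eliminating the other unknown: ω₄ = r₂ω₂ sin(θ₂−θ₃) / [r₄ sin(θ₄−θ₃)].
Numerator sine = +0.87036; denominator sine = +0.99919.
Result = 0.0668·4.398·(+0.87036) / (0.1066·(+0.99919)) = +2.4007 rad/s; magnitude 2.4007 rad/s.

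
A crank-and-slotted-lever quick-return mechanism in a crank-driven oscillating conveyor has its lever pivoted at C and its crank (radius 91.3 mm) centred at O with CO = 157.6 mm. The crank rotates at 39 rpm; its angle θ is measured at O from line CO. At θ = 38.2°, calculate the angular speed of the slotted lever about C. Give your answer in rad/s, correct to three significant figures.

1.44

ω = 4.084 rad/s (from 39 rpm).
Crank pin A relative to C: A = (d + r cosθ, r sinθ); lever angle φ = atan2(r sinθ, d + r cosθ).
Differentiating tanφ: φ̇ = rω(d cosθ + r)/(d² + r² + 2dr cosθ).
d² + r² + 2dr cosθ = |CA|² = 0.0557887 m²;  d cosθ + r = +0.21515 m.
|ω_lever| = |0.0913·4.084·+0.21515| / 0.0557887 = 1.438 rad/s.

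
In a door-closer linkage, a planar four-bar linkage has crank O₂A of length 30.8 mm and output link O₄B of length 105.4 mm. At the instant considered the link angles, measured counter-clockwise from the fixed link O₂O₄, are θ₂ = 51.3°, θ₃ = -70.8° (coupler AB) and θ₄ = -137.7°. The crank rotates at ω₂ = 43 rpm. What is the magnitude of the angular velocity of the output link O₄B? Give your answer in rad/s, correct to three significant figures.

1.21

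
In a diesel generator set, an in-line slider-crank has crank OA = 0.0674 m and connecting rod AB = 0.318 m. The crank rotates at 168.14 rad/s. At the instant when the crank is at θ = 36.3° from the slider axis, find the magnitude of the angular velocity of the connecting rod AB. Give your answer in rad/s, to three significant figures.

28.9

ω = 168.1 rad/s
The rod makes angle φ with the slider axis where L sinφ = r sinθ; differentiating, L cosφ·φ̇ = r ω cosθ.
L cosφ = √(L² − r² sin²θ) = 0.31549 m.
|ω_rod| = r ω |cosθ| / √(L² − r² sin²θ) = 0.0674·168.1·0.80593/0.31549 = 28.95 rad/s.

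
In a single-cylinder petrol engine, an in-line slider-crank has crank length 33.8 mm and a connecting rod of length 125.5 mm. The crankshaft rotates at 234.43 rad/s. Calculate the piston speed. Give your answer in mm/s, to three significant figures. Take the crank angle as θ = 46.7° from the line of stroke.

ω = 234.4 rad/s
For an in-line slider-crank, x = r cosθ + √(L² − r² sin²θ), so v = −rω sinθ·[1 + r cosθ/√(L² − r² sin²θ)].
With r = 0.0338 m, L = 0.1255 m, θ = 46.7°: √(L² − r² sin²θ) = 0.12307 m.
v = −0.0338·234.4·0.72777·[1 + 0.0338·0.68582/0.12307] = -6.8529 m/s.
|v| = 6.8529 m/s = 6852.9 mm/s.

6850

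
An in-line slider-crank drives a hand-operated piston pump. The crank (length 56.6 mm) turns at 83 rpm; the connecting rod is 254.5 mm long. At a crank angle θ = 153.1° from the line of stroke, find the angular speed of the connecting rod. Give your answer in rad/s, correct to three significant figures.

1.73

ω = 8.692 rad/s (converted from 83 rpm).
The rod makes angle φ with the slider axis where L sinφ = r sinθ; differentiating, L cosφ·φ̇ = r ω cosθ.
L cosφ = √(L² − r² sin²θ) = 0.25321 m.
|ω_rod| = r ω |cosθ| / √(L² − r² sin²θ) = 0.0566·8.692·0.89180/0.25321 = 1.7327 rad/s.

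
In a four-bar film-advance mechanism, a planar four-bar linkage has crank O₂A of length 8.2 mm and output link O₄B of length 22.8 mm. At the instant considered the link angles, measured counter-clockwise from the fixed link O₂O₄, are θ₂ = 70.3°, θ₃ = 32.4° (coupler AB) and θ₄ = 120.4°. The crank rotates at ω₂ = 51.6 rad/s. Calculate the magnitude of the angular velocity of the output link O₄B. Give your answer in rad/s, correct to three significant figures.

ω₂ = 51.6 rad/s
Differentiating the loop-closure r₂e^{iθ₂}+r₃e^{iθ₃}=r₁+r₄e^{iθ₄} gives r₂ω₂e^{iθ₂}+r₃ω₃e^{iθ₃}=r₄ω₄e^{iθ₄}.
Eliminating the other unknown: ω₄ = r₂ω₂ sin(θ₂−θ₃) / [r₄ sin(θ₄−θ₃)].
Numerator sine = +0.61429; denominator sine = +0.99939.
Result = 0.0082·51.6·(+0.61429) / (0.0228·(+0.99939)) = +11.407 rad/s; magnitude 11.407 rad/s.

11.4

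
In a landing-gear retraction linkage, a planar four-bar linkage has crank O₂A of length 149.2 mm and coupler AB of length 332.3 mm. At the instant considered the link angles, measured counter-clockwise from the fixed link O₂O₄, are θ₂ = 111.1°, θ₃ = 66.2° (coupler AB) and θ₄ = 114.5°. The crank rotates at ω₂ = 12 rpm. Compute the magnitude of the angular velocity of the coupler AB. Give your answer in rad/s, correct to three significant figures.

0.0448

ω₂ = 1.257 rad/s (from 12 rpm).
Differentiating the loop-closure r₂e^{iθ₂}+r₃e^{iθ₃}=r₁+r₄e^{iθ₄} gives r₂ω₂e^{iθ₂}+r₃ω₃e^{iθ₃}=r₄ω₄e^{iθ₄}.
Eliminating the other unknown: ω₃ = r₂ω₂ sin(θ₄−θ₂) / [r₃ sin(θ₃−θ₄)].
Numerator sine = +0.05931; denominator sine = -0.74664.
Result = 0.1492·1.257·(+0.05931) / (0.3323·(-0.74664)) = -0.044817 rad/s; magnitude 0.044817 rad/s.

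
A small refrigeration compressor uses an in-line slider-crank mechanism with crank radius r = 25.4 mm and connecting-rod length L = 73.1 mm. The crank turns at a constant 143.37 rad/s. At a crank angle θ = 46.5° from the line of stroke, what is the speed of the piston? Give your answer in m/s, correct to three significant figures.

3.29

ω = 143.4 rad/s
For an in-line slider-crank, x = r cosθ + √(L² − r² sin²θ), so v = −rω sinθ·[1 + r cosθ/√(L² − r² sin²θ)].
With r = 0.0254 m, L = 0.0731 m, θ = 46.5°: √(L² − r² sin²θ) = 0.07074 m.
v = −0.0254·143.4·0.72537·[1 + 0.0254·0.68835/0.07074] = -3.2944 m/s.
|v| = 3.2944 m/s.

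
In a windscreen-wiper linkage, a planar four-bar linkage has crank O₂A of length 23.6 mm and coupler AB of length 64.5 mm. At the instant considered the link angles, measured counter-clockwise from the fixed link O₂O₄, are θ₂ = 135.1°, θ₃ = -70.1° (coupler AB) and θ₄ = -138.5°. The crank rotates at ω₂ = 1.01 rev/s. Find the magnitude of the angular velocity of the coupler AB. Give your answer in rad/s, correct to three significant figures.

ω₂ = 6.346 rad/s (from 1.01 rev/s).
Differentiating the loop-closure r₂e^{iθ₂}+r₃e^{iθ₃}=r₁+r₄e^{iθ₄} gives r₂ω₂e^{iθ₂}+r₃ω₃e^{iθ₃}=r₄ω₄e^{iθ₄}.
Eliminating the other unknown: ω₃ = r₂ω₂ sin(θ₄−θ₂) / [r₃ sin(θ₃−θ₄)].
Numerator sine = +0.99803; denominator sine = +0.92978.
Result = 0.0236·6.346·(+0.99803) / (0.0645·(+0.92978)) = +2.4924 rad/s; magnitude 2.4924 rad/s.

2.49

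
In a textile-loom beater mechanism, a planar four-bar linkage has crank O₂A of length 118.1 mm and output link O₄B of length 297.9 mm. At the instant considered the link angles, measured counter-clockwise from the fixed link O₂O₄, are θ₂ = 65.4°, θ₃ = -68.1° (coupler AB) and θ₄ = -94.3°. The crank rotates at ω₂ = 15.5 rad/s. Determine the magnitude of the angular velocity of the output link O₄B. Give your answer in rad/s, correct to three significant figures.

10.1

ω₂ = 15.5 rad/s
Differentiating the loop-closure r₂e^{iθ₂}+r₃e^{iθ₃}=r₁+r₄e^{iθ₄} gives r₂ω₂e^{iθ₂}+r₃ω₃e^{iθ₃}=r₄ω₄e^{iθ₄}.
Eliminating the other unknown: ω₄ = r₂ω₂ sin(θ₂−θ₃) / [r₄ sin(θ₄−θ₃)].
Numerator sine = +0.72537; denominator sine = -0.44151.
Result = 0.1181·15.5·(+0.72537) / (0.2979·(-0.44151)) = -10.096 rad/s; magnitude 10.096 rad/s.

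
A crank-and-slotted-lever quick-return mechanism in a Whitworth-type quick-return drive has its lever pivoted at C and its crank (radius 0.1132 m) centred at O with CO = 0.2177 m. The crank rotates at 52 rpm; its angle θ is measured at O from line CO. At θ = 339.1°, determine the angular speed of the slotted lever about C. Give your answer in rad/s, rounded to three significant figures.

1.84

ω = 5.445 rad/s (from 52 rpm).
Crank pin A relative to C: A = (d + r cosθ, r sinθ); lever angle φ = atan2(r sinθ, d + r cosθ).
Differentiating tanφ: φ̇ = rω(d cosθ + r)/(d² + r² + 2dr cosθ).
d² + r² + 2dr cosθ = |CA|² = 0.106252 m²;  d cosθ + r = +0.31658 m.
|ω_lever| = |0.1132·5.445·+0.31658| / 0.106252 = 1.8366 rad/s.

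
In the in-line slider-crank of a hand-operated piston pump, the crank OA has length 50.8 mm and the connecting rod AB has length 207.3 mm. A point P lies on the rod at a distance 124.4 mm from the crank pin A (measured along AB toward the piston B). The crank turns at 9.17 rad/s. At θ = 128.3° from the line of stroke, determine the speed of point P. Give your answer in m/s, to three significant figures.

0.351

ω = 9.17 rad/s.  Crank-pin speed |V_A| = rω = 0.46584 m/s, perpendicular to OA.
Rod angle: sinφ = −(r/L) sinθ ⇒ φ = -11.088°; ω_rod = −rω cosθ/√(L²−r²sin²θ) = +1.4192 rad/s.
V_P = V_A + ω_rod × AP, with AP = 0.1244 m along the rod.
Components: V_Px = −rω sinθ − a·ω_rod·sinφ = -0.33162 m/s;  V_Py = rω cosθ + a·ω_rod·cosφ = -0.11546 m/s.
|V_P| = √(V_Px² + V_Py²) = 0.35115 m/s.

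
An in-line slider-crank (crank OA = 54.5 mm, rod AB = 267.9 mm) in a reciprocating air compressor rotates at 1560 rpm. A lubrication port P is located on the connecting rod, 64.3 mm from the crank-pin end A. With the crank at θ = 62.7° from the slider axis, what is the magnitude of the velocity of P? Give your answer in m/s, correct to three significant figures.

8.67

ω = 163.4 rad/s.  Crank-pin speed |V_A| = rω = 8.9033 m/s, perpendicular to OA.
Rod angle: sinφ = −(r/L) sinθ ⇒ φ = -10.415°; ω_rod = −rω cosθ/√(L²−r²sin²θ) = -15.498 rad/s.
V_P = V_A + ω_rod × AP, with AP = 0.0643 m along the rod.
Components: V_Px = −rω sinθ − a·ω_rod·sinφ = -8.0917 m/s;  V_Py = rω cosθ + a·ω_rod·cosφ = +3.1034 m/s.
|V_P| = √(V_Px² + V_Py²) = 8.6665 m/s.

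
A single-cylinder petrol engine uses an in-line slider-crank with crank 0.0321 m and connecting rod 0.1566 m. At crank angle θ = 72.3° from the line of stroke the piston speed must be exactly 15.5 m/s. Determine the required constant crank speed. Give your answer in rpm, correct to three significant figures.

4550

For an in-line slider-crank, |v_piston| = rω|sinθ|·[1 + r cosθ/√(L² − r² sin²θ)].
With r = 0.0321 m, L = 0.1566 m, θ = 72.3°: the bracketed kinematic factor |dx/dθ| = 0.032524 m.
ω = v/|dx/dθ| = 15.5/0.032524 = 476.58 rad/s.
N = 60ω/(2π) = 4551 rpm.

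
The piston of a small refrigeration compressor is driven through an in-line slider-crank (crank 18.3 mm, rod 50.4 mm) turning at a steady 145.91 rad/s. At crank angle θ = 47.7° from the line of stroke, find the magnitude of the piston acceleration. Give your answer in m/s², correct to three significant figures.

ω = 145.9 rad/s
x(θ) = r cosθ + √(L² − r² sin²θ); with ω constant, a = ω²·d²x/dθ².
d²x/dθ² = −r cosθ − r²(cos2θ)/√u − r⁴ sin²2θ/(4u^{3/2}),  u = L² − r² sin²θ = 0.00235696 m².
Substituting r = 0.0183 m, L = 0.0504 m, θ = 47.7°: d²x/dθ² = -0.01191 m.
a = ω²·d²x/dθ² = (145.9)²·(-0.01191) = -253.56 m/s²;  |a| = 253.56 m/s².

254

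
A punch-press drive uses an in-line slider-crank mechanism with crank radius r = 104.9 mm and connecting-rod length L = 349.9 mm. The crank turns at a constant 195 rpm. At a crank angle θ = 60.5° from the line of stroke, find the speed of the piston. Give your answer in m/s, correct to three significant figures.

ω = 2π·195/60 = 20.42 rad/s
For an in-line slider-crank, x = r cosθ + √(L² − r² sin²θ), so v = −rω sinθ·[1 + r cosθ/√(L² − r² sin²θ)].
With r = 0.1049 m, L = 0.3499 m, θ = 60.5°: √(L² − r² sin²θ) = 0.33778 m.
v = −0.1049·20.42·0.87036·[1 + 0.1049·0.49242/0.33778] = -2.1495 m/s.
|v| = 2.1495 m/s.

2.15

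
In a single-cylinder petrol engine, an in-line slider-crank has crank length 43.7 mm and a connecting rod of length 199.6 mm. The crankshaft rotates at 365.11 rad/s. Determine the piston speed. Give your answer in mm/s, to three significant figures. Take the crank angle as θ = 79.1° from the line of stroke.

16300

ω = 365.1 rad/s
For an in-line slider-crank, x = r cosθ + √(L² − r² sin²θ), so v = −rω sinθ·[1 + r cosθ/√(L² − r² sin²θ)].
With r = 0.0437 m, L = 0.1996 m, θ = 79.1°: √(L² − r² sin²θ) = 0.19493 m.
v = −0.0437·365.1·0.98196·[1 + 0.0437·0.18910/0.19493] = -16.332 m/s.
|v| = 16.332 m/s = 16332 mm/s.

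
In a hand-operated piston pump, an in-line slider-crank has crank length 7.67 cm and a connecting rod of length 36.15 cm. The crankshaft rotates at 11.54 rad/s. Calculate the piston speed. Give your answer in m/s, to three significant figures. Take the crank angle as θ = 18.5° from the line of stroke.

0.337

ω = 11.54 rad/s
For an in-line slider-crank, x = r cosθ + √(L² − r² sin²θ), so v = −rω sinθ·[1 + r cosθ/√(L² − r² sin²θ)].
With r = 0.0767 m, L = 0.3615 m, θ = 18.5°: √(L² − r² sin²θ) = 0.36068 m.
v = −0.0767·11.54·0.31730·[1 + 0.0767·0.94832/0.36068] = -0.33749 m/s.
|v| = 0.33749 m/s.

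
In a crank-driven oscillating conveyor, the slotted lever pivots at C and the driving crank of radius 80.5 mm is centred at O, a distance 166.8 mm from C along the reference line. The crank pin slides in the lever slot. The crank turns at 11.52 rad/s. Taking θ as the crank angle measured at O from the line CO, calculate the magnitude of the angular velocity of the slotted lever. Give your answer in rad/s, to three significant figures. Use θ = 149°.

ω = 11.52 rad/s
Crank pin A relative to C: A = (d + r cosθ, r sinθ); lever angle φ = atan2(r sinθ, d + r cosθ).
Differentiating tanφ: φ̇ = rω(d cosθ + r)/(d² + r² + 2dr cosθ).
d² + r² + 2dr cosθ = |CA|² = 0.0112834 m²;  d cosθ + r = -0.062476 m.
|ω_lever| = |0.0805·11.52·-0.062476| / 0.0112834 = 5.1347 rad/s.

5.13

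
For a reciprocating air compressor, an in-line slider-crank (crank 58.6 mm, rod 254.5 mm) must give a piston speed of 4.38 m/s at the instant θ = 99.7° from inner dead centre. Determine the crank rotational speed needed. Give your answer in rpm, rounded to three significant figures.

For an in-line slider-crank, |v_piston| = rω|sinθ|·[1 + r cosθ/√(L² − r² sin²θ)].
With r = 0.0586 m, L = 0.2545 m, θ = 99.7°: the bracketed kinematic factor |dx/dθ| = 0.055461 m.
ω = v/|dx/dθ| = 4.38/0.055461 = 78.974 rad/s.
N = 60ω/(2π) = 754.15 rpm.

754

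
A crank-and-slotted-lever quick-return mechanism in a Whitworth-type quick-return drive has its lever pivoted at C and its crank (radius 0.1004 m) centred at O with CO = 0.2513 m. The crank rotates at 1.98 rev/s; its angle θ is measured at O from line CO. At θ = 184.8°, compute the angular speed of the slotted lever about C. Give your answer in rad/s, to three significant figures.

8.17

ω = 12.44 rad/s (from 1.98 rev/s).
Crank pin A relative to C: A = (d + r cosθ, r sinθ); lever angle φ = atan2(r sinθ, d + r cosθ).
Differentiating tanφ: φ̇ = rω(d cosθ + r)/(d² + r² + 2dr cosθ).
d² + r² + 2dr cosθ = |CA|² = 0.0229478 m²;  d cosθ + r = -0.15002 m.
|ω_lever| = |0.1004·12.44·-0.15002| / 0.0229478 = 8.1655 rad/s.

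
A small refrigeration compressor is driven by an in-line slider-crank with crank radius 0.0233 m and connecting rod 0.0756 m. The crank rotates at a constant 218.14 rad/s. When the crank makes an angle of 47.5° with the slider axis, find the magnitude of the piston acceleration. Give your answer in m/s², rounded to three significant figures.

ω = 218.1 rad/s
x(θ) = r cosθ + √(L² − r² sin²θ); with ω constant, a = ω²·d²x/dθ².
d²x/dθ² = −r cosθ − r²(cos2θ)/√u − r⁴ sin²2θ/(4u^{3/2}),  u = L² − r² sin²θ = 0.00542026 m².
Substituting r = 0.0233 m, L = 0.0756 m, θ = 47.5°: d²x/dθ² = -0.015282 m.
a = ω²·d²x/dθ² = (218.1)²·(-0.015282) = -727.19 m/s²;  |a| = 727.19 m/s².

727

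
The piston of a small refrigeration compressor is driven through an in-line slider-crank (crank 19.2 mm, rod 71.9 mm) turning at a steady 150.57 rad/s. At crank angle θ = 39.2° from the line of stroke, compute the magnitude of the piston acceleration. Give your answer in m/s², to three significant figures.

ω = 150.6 rad/s
x(θ) = r cosθ + √(L² − r² sin²θ); with ω constant, a = ω²·d²x/dθ².
d²x/dθ² = −r cosθ − r²(cos2θ)/√u − r⁴ sin²2θ/(4u^{3/2}),  u = L² − r² sin²θ = 0.00502235 m².
Substituting r = 0.0192 m, L = 0.0719 m, θ = 39.2°: d²x/dθ² = -0.016016 m.
a = ω²·d²x/dθ² = (150.6)²·(-0.016016) = -363.11 m/s²;  |a| = 363.11 m/s².

363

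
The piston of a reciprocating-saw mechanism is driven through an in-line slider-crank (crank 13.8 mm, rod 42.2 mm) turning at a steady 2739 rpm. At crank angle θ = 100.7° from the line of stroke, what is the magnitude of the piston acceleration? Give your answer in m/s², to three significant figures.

574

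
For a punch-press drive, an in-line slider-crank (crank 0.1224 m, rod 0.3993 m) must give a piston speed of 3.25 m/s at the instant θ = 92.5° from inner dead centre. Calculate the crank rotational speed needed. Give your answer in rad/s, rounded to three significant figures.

27.0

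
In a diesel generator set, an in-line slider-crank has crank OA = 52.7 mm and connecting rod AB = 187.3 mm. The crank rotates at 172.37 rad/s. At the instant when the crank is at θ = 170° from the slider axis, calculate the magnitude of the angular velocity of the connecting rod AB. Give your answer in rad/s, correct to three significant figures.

47.8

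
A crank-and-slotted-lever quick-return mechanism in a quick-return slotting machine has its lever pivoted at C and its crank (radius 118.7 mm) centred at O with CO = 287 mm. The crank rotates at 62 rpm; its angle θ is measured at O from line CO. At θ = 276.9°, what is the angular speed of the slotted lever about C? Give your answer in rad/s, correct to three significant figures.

1.13

ω = 6.493 rad/s (from 62 rpm).
Crank pin A relative to C: A = (d + r cosθ, r sinθ); lever angle φ = atan2(r sinθ, d + r cosθ).
Differentiating tanφ: φ̇ = rω(d cosθ + r)/(d² + r² + 2dr cosθ).
d² + r² + 2dr cosθ = |CA|² = 0.104644 m²;  d cosθ + r = +0.15318 m.
|ω_lever| = |0.1187·6.493·+0.15318| / 0.104644 = 1.1281 rad/s.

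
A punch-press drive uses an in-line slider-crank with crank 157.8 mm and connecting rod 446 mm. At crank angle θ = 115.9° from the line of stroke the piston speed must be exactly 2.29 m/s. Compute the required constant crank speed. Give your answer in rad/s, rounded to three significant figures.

For an in-line slider-crank, |v_piston| = rω|sinθ|·[1 + r cosθ/√(L² − r² sin²θ)].
With r = 0.1578 m, L = 0.446 m, θ = 115.9°: the bracketed kinematic factor |dx/dθ| = 0.11881 m.
ω = v/|dx/dθ| = 2.29/0.11881 = 19.275 rad/s.

19.3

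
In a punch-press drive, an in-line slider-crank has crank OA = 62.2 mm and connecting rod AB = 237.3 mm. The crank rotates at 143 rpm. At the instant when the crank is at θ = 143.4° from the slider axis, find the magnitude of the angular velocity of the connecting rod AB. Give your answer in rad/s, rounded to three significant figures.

3.19

ω = 14.97 rad/s (converted from 143 rpm).
The rod makes angle φ with the slider axis where L sinφ = r sinθ; differentiating, L cosφ·φ̇ = r ω cosθ.
L cosφ = √(L² − r² sin²θ) = 0.23438 m.
|ω_rod| = r ω |cosθ| / √(L² − r² sin²θ) = 0.0622·14.97·0.80282/0.23438 = 3.1904 rad/s.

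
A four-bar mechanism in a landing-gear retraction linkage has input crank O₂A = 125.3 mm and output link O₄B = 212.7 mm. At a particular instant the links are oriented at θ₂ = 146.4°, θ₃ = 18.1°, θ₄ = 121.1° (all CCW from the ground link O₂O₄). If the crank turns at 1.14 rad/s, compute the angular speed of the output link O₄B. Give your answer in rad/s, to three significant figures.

0.541

ω₂ = 1.14 rad/s
Differentiating the loop-closure r₂e^{iθ₂}+r₃e^{iθ₃}=r₁+r₄e^{iθ₄} gives r₂ω₂e^{iθ₂}+r₃ω₃e^{iθ₃}=r₄ω₄e^{iθ₄}.
Eliminating the other unknown: ω₄ = r₂ω₂ sin(θ₂−θ₃) / [r₄ sin(θ₄−θ₃)].
Numerator sine = +0.78478; denominator sine = +0.97437.
Result = 0.1253·1.14·(+0.78478) / (0.2127·(+0.97437)) = +0.54089 rad/s; magnitude 0.54089 rad/s.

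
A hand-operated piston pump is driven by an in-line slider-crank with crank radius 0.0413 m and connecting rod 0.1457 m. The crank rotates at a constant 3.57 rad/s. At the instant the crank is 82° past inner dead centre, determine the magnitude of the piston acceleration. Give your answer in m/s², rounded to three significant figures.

ω = 3.57 rad/s
x(θ) = r cosθ + √(L² − r² sin²θ); with ω constant, a = ω²·d²x/dθ².
d²x/dθ² = −r cosθ − r²(cos2θ)/√u − r⁴ sin²2θ/(4u^{3/2}),  u = L² − r² sin²θ = 0.0195558 m².
Substituting r = 0.0413 m, L = 0.1457 m, θ = 82°: d²x/dθ² = +0.0059567 m.
a = ω²·d²x/dθ² = (3.57)²·(+0.0059567) = +0.075917 m/s²;  |a| = 0.075917 m/s².

0.0759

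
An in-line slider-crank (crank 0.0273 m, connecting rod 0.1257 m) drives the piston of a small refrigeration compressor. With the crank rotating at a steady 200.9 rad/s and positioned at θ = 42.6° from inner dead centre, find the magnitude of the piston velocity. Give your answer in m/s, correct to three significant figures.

4.31

ω = 200.9 rad/s
For an in-line slider-crank, x = r cosθ + √(L² − r² sin²θ), so v = −rω sinθ·[1 + r cosθ/√(L² − r² sin²θ)].
With r = 0.0273 m, L = 0.1257 m, θ = 42.6°: √(L² − r² sin²θ) = 0.12433 m.
v = −0.0273·200.9·0.67688·[1 + 0.0273·0.73610/0.12433] = -4.3124 m/s.
|v| = 4.3124 m/s.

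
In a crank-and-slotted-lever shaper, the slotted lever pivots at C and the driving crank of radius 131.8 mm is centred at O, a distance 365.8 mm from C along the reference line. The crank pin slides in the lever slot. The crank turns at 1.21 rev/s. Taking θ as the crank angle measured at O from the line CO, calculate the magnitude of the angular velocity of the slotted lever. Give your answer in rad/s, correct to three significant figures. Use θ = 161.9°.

3.63

ω = 7.603 rad/s (from 1.21 rev/s).
Crank pin A relative to C: A = (d + r cosθ, r sinθ); lever angle φ = atan2(r sinθ, d + r cosθ).
Differentiating tanφ: φ̇ = rω(d cosθ + r)/(d² + r² + 2dr cosθ).
d² + r² + 2dr cosθ = |CA|² = 0.0595275 m²;  d cosθ + r = -0.2159 m.
|ω_lever| = |0.1318·7.603·-0.2159| / 0.0595275 = 3.6342 rad/s.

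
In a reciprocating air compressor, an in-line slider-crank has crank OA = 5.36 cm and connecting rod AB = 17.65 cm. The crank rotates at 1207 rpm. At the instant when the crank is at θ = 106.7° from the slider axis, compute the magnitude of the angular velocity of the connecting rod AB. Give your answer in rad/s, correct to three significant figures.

11.5

ω = 126.4 rad/s (converted from 1207 rpm).
The rod makes angle φ with the slider axis where L sinφ = r sinθ; differentiating, L cosφ·φ̇ = r ω cosθ.
L cosφ = √(L² − r² sin²θ) = 0.16887 m.
|ω_rod| = r ω |cosθ| / √(L² − r² sin²θ) = 0.0536·126.4·0.28736/0.16887 = 11.529 rad/s.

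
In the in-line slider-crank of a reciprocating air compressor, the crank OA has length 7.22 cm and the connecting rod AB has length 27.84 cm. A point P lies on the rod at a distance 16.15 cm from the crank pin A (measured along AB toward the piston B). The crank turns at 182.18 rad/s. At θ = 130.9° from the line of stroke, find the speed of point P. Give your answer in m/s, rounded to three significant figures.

ω = 182.2 rad/s.  Crank-pin speed |V_A| = rω = 13.153 m/s, perpendicular to OA.
Rod angle: sinφ = −(r/L) sinθ ⇒ φ = -11.304°; ω_rod = −rω cosθ/√(L²−r²sin²θ) = +31.546 rad/s.
V_P = V_A + ω_rod × AP, with AP = 0.1615 m along the rod.
Components: V_Px = −rω sinθ − a·ω_rod·sinφ = -8.9434 m/s;  V_Py = rω cosθ + a·ω_rod·cosφ = -3.6162 m/s.
|V_P| = √(V_Px² + V_Py²) = 9.6468 m/s.

9.65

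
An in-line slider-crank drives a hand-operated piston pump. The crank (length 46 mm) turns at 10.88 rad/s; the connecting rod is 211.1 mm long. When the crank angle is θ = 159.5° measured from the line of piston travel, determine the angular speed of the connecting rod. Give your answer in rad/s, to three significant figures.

2.23

ω = 10.88 rad/s
The rod makes angle φ with the slider axis where L sinφ = r sinθ; differentiating, L cosφ·φ̇ = r ω cosθ.
L cosφ = √(L² − r² sin²θ) = 0.21048 m.
|ω_rod| = r ω |cosθ| / √(L² − r² sin²θ) = 0.046·10.88·0.93667/0.21048 = 2.2272 rad/s.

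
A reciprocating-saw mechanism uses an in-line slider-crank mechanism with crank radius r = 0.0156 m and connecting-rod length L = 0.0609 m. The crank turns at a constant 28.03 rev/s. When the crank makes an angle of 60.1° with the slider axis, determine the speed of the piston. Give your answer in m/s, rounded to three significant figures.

2.69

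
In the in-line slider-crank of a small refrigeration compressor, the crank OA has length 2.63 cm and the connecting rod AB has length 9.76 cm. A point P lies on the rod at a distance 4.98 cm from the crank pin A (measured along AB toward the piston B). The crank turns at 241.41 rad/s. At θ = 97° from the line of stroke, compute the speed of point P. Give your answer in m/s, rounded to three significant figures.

ω = 241.4 rad/s.  Crank-pin speed |V_A| = rω = 6.3491 m/s, perpendicular to OA.
Rod angle: sinφ = −(r/L) sinθ ⇒ φ = -15.513°; ω_rod = −rω cosθ/√(L²−r²sin²θ) = +8.2276 rad/s.
V_P = V_A + ω_rod × AP, with AP = 0.0498 m along the rod.
Components: V_Px = −rω sinθ − a·ω_rod·sinφ = -6.1922 m/s;  V_Py = rω cosθ + a·ω_rod·cosφ = -0.37895 m/s.
|V_P| = √(V_Px² + V_Py²) = 6.2038 m/s.

6.20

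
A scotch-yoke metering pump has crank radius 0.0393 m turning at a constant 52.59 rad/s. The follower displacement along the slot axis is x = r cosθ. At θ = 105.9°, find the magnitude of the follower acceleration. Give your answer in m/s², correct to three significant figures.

ω = 52.59 rad/s
x = r cosθ ⇒ ẍ = −rω² cosθ (ω constant).
|a| = rω²|cosθ| = 0.0393·(52.59)²·|cos 105.9°| = 29.777 m/s².

29.8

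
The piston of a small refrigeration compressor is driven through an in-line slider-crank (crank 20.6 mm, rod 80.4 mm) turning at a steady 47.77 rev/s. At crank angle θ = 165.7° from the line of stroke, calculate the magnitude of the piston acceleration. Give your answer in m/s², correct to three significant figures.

1380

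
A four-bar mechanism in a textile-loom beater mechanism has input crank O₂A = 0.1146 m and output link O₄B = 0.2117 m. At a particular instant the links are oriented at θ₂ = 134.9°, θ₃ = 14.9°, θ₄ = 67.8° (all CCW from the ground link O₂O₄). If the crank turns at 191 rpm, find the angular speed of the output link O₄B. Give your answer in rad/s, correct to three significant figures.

11.8

ω₂ = 20 rad/s (from 191 rpm).
Differentiating the loop-closure r₂e^{iθ₂}+r₃e^{iθ₃}=r₁+r₄e^{iθ₄} gives r₂ω₂e^{iθ₂}+r₃ω₃e^{iθ₃}=r₄ω₄e^{iθ₄}.
Eliminating the other unknown: ω₄ = r₂ω₂ sin(θ₂−θ₃) / [r₄ sin(θ₄−θ₃)].
Numerator sine = +0.86603; denominator sine = +0.79758.
Result = 0.1146·20·(+0.86603) / (0.2117·(+0.79758)) = +11.757 rad/s; magnitude 11.757 rad/s.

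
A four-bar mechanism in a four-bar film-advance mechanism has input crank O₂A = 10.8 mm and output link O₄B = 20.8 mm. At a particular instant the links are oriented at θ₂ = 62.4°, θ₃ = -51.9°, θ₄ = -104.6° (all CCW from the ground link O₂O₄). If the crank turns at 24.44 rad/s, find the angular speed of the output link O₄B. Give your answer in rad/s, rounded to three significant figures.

ω₂ = 24.44 rad/s
Differentiating the loop-closure r₂e^{iθ₂}+r₃e^{iθ₃}=r₁+r₄e^{iθ₄} gives r₂ω₂e^{iθ₂}+r₃ω₃e^{iθ₃}=r₄ω₄e^{iθ₄}.
Eliminating the other unknown: ω₄ = r₂ω₂ sin(θ₂−θ₃) / [r₄ sin(θ₄−θ₃)].
Numerator sine = +0.91140; denominator sine = -0.79547.
Result = 0.0108·24.44·(+0.91140) / (0.0208·(-0.79547)) = -14.539 rad/s; magnitude 14.539 rad/s.

14.5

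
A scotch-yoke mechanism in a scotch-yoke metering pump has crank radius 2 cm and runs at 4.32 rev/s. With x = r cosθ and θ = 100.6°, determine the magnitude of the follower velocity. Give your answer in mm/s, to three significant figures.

534

ω = 27.14 rad/s (from 4.32 rev/s).
x = r cosθ ⇒ ẋ = −rω sinθ.
|v| = rω|sinθ| = 0.02·27.14·|sin 100.6°| = 0.5336 m/s = 533.6 mm/s.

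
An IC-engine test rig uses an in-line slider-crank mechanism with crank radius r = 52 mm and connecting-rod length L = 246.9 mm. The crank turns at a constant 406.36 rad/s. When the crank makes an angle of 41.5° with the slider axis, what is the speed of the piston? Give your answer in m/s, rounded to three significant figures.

16.2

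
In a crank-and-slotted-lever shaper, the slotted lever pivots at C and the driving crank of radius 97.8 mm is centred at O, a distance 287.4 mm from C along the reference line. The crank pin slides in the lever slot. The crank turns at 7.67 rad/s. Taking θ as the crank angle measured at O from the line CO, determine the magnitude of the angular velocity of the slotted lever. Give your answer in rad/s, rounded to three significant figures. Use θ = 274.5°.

ω = 7.67 rad/s
Crank pin A relative to C: A = (d + r cosθ, r sinθ); lever angle φ = atan2(r sinθ, d + r cosθ).
Differentiating tanφ: φ̇ = rω(d cosθ + r)/(d² + r² + 2dr cosθ).
d² + r² + 2dr cosθ = |CA|² = 0.0965742 m²;  d cosθ + r = +0.12035 m.
|ω_lever| = |0.0978·7.67·+0.12035| / 0.0965742 = 0.93479 rad/s.

0.935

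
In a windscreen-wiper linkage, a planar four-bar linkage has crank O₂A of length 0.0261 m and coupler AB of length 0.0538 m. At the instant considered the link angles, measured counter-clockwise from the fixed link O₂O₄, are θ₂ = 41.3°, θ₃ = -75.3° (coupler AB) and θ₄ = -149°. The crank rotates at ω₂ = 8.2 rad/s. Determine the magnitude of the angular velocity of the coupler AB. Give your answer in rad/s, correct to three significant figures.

0.741

ω₂ = 8.2 rad/s
Differentiating the loop-closure r₂e^{iθ₂}+r₃e^{iθ₃}=r₁+r₄e^{iθ₄} gives r₂ω₂e^{iθ₂}+r₃ω₃e^{iθ₃}=r₄ω₄e^{iθ₄}.
Eliminating the other unknown: ω₃ = r₂ω₂ sin(θ₄−θ₂) / [r₃ sin(θ₃−θ₄)].
Numerator sine = +0.17880; denominator sine = +0.95981.
Result = 0.0261·8.2·(+0.17880) / (0.0538·(+0.95981)) = +0.74107 rad/s; magnitude 0.74107 rad/s.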